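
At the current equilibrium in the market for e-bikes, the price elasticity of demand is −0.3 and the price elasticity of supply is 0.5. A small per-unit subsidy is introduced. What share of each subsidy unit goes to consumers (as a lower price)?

For a small subsidy around the equilibrium, the benefit split depends on the relative slopes, which at a point are proportional to the elasticities.
Buyer share = εs/(εs + |εd|) = 0.5/(0.5 + 0.3) = 0.625; seller share = |εd|/(εs + |εd|) = 0.375.

Consumer share = 0.625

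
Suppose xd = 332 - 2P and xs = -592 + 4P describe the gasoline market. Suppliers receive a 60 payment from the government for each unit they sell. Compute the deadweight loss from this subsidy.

Deadweight loss = 2400

Pre-subsidy: 332 - 2P = -592 + 4P gives P* = 154, x* = 24.
With the subsidy, sellers receive Ps = Pb + 60 for each unit, where Pb is the price buyers pay.
Supply in terms of Pb becomes xs = -592 + 4(Pb + 60) = -352 + 4Pb. Setting this equal to demand: 332 - 2Pb = -352 + 4Pb, so Pb = 114.
Sellers receive Ps = 114 + 60 = 174; x' = 332 − 2·114 = 104.
The subsidy expands output by 104 − 24 = 80 past the efficient level; on those units the gap between marginal cost and willingness to pay runs from 0 up to 60.
DWL = ½ × 60 × 80 = 2400.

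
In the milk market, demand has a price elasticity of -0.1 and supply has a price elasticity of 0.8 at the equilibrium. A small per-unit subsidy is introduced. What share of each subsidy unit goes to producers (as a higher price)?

Producer share = 1/9

For a small subsidy around the equilibrium, the benefit split depends on the relative slopes, which at a point are proportional to the elasticities.
Buyer share = εs/(εs + |εd|) = 0.8/(0.8 + 0.1) = 8/9; seller share = |εd|/(εs + |εd|) = 1/9.
So producers capture 1/9 of the subsidy.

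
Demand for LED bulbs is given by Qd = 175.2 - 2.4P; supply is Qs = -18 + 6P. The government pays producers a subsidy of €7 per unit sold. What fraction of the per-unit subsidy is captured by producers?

Pre-subsidy: 175.2 - 2.4P = -18 + 6P gives P* = 23, Q* = 120.
With the subsidy, sellers receive Ps = Pb + 7 for each unit, where Pb is the price buyers pay.
Supply in terms of Pb becomes Qs = -18 + 6(Pb + 7) = 24 + 6Pb. Setting this equal to demand: 175.2 - 2.4Pb = 24 + 6Pb, so Pb = 18.
Sellers receive Ps = 18 + 7 = 25; Q' = 175.2 − 2.4·18 = 132.
Buyers' price falls by P* − Pb = 23 − 18 = 5; sellers' price rises by Ps − P* = 25 − 23 = 2.
So producers capture 2/7 = 2/7 of each unit of subsidy.

Producer share = 2/7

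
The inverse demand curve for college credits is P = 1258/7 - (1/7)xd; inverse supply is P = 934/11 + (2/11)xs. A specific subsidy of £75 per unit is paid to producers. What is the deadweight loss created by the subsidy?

Deadweight loss = £8662.5

Pre-subsidy: 1258/7 - (1/7)x = 934/11 + (2/11)x gives x* = 292 and P* = 138.
With the subsidy, sellers receive Ps = Pb + 75 for each unit, where Pb is the price buyers pay.
On the curves, Pb = 1258/7 - (1/7)x and Ps = 934/11 + (2/11)x; the wedge Ps − Pb = 75 gives 934/11 + (2/11)x − (1258/7 - (1/7)x) = 75, so x' = 523.
Then Pb = 1258/7 − (1/7)·523 = 105 and Ps = 934/11 + (2/11)·523 = 180.
The subsidy expands output by 523 − 292 = 231 past the efficient level; on those units the gap between marginal cost and willingness to pay runs from 0 up to 75.
DWL = ½ × 75 × 231 = 8662.5.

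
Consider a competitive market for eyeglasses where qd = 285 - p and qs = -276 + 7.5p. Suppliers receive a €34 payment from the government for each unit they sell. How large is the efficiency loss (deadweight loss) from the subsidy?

Deadweight loss = €510

Pre-subsidy: 285 - p = -276 + 7.5p gives p* = 66, q* = 219.
With the subsidy, sellers receive ps = pb + 34 for each unit, where pb is the price buyers pay.
Supply in terms of pb becomes qs = -276 + 7.5(pb + 34) = -21 + 7.5pb. Setting this equal to demand: 285 - pb = -21 + 7.5pb, so pb = 36.
Sellers receive ps = 36 + 34 = 70; q' = 285 − 1·36 = 249.
The subsidy expands output by 249 − 219 = 30 past the efficient level; on those units the gap between marginal cost and willingness to pay runs from 0 up to 34.
DWL = ½ × 34 × 30 = 510.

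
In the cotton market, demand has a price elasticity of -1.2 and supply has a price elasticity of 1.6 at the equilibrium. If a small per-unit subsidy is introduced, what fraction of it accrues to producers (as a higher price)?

For a small subsidy around the equilibrium, the benefit split depends on the relative slopes, which at a point are proportional to the elasticities.
Buyer share = εs/(εs + |εd|) = 1.6/(1.6 + 1.2) = 4/7; seller share = |εd|/(εs + |εd|) = 3/7.
So producers capture 3/7 of the subsidy.

Producer share = 3/7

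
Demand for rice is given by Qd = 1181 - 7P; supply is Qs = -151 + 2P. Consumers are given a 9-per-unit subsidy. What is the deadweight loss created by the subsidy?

Pre-subsidy: 1181 - 7P = -151 + 2P gives P* = 148, Q* = 145.
With the rebate, buyers effectively pay Pb = Ps − 9, where Ps is the price sellers receive.
Demand in terms of Ps becomes Qd = 1181 − 7(Ps − 9) = 1244 - 7Ps. Setting this equal to supply: 1244 - 7Ps = -151 + 2Ps, so Ps = 155.
Buyers pay Pb = 155 − 9 = 146; Q' = -151 + 2·155 = 159.
The subsidy expands output by 159 − 145 = 14 past the efficient level; on those units the gap between marginal cost and willingness to pay runs from 0 up to 9.
DWL = ½ × 9 × 14 = 63.

Deadweight loss = 63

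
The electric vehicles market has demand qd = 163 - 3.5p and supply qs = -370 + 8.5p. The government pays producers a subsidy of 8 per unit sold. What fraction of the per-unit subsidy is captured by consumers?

Consumer share = 17/24

Pre-subsidy: 163 - 3.5p = -370 + 8.5p gives p* = 533/12, q* = 181/24.
With the subsidy, sellers receive ps = pb + 8 for each unit, where pb is the price buyers pay.
Supply in terms of pb becomes qs = -370 + 8.5(pb + 8) = -302 + 8.5pb. Setting this equal to demand: 163 - 3.5pb = -302 + 8.5pb, so pb = 38.75.
Sellers receive ps = 38.75 + 8 = 46.75; q' = 163 − 3.5·38.75 = 27.375.
Buyers' price falls by p* − pb = 533/12 − 38.75 = 17/3; sellers' price rises by ps − p* = 46.75 − 533/12 = 7/3.
So consumers capture (17/3)/8 = 17/24 of each unit of subsidy.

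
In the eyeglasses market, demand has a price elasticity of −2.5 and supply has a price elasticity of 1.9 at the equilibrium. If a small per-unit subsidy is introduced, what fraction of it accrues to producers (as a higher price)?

For a small subsidy around the equilibrium, the benefit split depends on the relative slopes, which at a point are proportional to the elasticities.
Buyer share = εs/(εs + |εd|) = 1.9/(1.9 + 2.5) = 19/44; seller share = |εd|/(εs + |εd|) = 25/44.
So producers capture 25/44 of the subsidy.

Producer share = 25/44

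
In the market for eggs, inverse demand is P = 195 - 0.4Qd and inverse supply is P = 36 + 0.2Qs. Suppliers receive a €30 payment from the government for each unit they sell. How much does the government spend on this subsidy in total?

Government cost = €9450

Pre-subsidy: 195 - 0.4Q = 36 + 0.2Q gives Q* = 265 and P* = 89.
With the subsidy, sellers receive Ps = Pb + 30 for each unit, where Pb is the price buyers pay.
On the curves, Pb = 195 - 0.4Q and Ps = 36 + 0.2Q; the wedge Ps − Pb = 30 gives 36 + 0.2Q − (195 - 0.4Q) = 30, so Q' = 315.
Then Pb = 195 − 0.4·315 = 69 and Ps = 36 + 0.2·315 = 99.
Government outlay = subsidy × quantity = 30 × 315 = 9450.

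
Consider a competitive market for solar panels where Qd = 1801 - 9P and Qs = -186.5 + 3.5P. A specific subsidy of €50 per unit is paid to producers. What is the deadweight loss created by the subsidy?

Pre-subsidy: 1801 - 9P = -186.5 + 3.5P gives P* = 159, Q* = 370.
With the subsidy, sellers receive Ps = Pb + 50 for each unit, where Pb is the price buyers pay.
Supply in terms of Pb becomes Qs = -186.5 + 3.5(Pb + 50) = -11.5 + 3.5Pb. Setting this equal to demand: 1801 - 9Pb = -11.5 + 3.5Pb, so Pb = 145.
Sellers receive Ps = 145 + 50 = 195; Q' = 1801 − 9·145 = 496.
The subsidy expands output by 496 − 370 = 126 past the efficient level; on those units the gap between marginal cost and willingness to pay runs from 0 up to 50.
DWL = ½ × 50 × 126 = 3150.

Deadweight loss = €3150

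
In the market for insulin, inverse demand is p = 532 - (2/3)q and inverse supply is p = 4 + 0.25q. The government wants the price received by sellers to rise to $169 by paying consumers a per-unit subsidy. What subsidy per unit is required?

Required subsidy s = $77 per unit

At a seller price of 169, quantity supplied is -16 + 4·169 = 660.
Buyers absorb 660 only when they pay pb = 532 − (2/3)·660 = 92.
s = ps − pb = 169 − 92 = 77.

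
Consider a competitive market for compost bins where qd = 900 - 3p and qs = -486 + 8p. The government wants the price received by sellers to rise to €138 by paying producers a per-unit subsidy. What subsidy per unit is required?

Required subsidy s = €44 per unit

At a seller price of 138, quantity supplied is -486 + 8·138 = 618.
Buyers absorb 618 only when they pay pb with 900 − 3·pb = 618, i.e. pb = 94.
s = ps − pb = 138 − 94 = 44.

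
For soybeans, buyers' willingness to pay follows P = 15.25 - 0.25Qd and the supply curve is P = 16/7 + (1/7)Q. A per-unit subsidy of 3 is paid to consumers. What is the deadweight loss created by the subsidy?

Pre-subsidy: 15.25 - 0.25Q = 16/7 + (1/7)Q gives Q* = 33 and P* = 7.
With the rebate, buyers effectively pay Pb = Ps − 3, where Ps is the price sellers receive.
On the curves, Pb = 15.25 - 0.25Q and Ps = 16/7 + (1/7)Q; the wedge Ps − Pb = 3 gives 16/7 + (1/7)Q − (15.25 - 0.25Q) = 3, so Q' = 447/11.
Then Pb = 15.25 − 0.25·(447/11) = 56/11 and Ps = 16/7 + (1/7)·(447/11) = 89/11.
The subsidy expands output by 447/11 − 33 = 84/11 past the efficient level; on those units the gap between marginal cost and willingness to pay runs from 0 up to 3.
DWL = ½ × 3 × 84/11 = 126/11.

Deadweight loss = 126/11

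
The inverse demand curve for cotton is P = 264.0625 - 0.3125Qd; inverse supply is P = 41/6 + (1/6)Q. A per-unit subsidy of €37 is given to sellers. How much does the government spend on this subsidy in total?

Pre-subsidy: 264.0625 - 0.3125Q = 41/6 + (1/6)Q gives Q* = 12347/23 and P* = 2215/23.
With the subsidy, sellers receive Ps = Pb + 37 for each unit, where Pb is the price buyers pay.
On the curves, Pb = 264.0625 - 0.3125Q and Ps = 41/6 + (1/6)Q; the wedge Ps − Pb = 37 gives 41/6 + (1/6)Q − (264.0625 - 0.3125Q) = 37, so Q' = 14123/23.
Then Pb = 264.0625 − 0.3125·(14123/23) = 1660/23 and Ps = 41/6 + (1/6)·(14123/23) = 2511/23.
Government outlay = subsidy × quantity = 37 × 14123/23 = 522551/23.

Government cost = 522551/23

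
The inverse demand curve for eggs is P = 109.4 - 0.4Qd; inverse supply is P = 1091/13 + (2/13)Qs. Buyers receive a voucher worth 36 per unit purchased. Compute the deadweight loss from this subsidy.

Pre-subsidy: 109.4 - 0.4Q = 1091/13 + (2/13)Q gives Q* = 46 and P* = 91.
With the rebate, buyers effectively pay Pb = Ps − 36, where Ps is the price sellers receive.
On the curves, Pb = 109.4 - 0.4Q and Ps = 1091/13 + (2/13)Q; the wedge Ps − Pb = 36 gives 1091/13 + (2/13)Q − (109.4 - 0.4Q) = 36, so Q' = 111.
Then Pb = 109.4 − 0.4·111 = 65 and Ps = 1091/13 + (2/13)·111 = 101.
The subsidy expands output by 111 − 46 = 65 past the efficient level; on those units the gap between marginal cost and willingness to pay runs from 0 up to 36.
DWL = ½ × 36 × 65 = 1170.

Deadweight loss = 1170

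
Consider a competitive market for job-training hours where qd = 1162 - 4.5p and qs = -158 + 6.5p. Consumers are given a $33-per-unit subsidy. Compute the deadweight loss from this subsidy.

Pre-subsidy: 1162 - 4.5p = -158 + 6.5p gives p* = 120, q* = 622.
With the rebate, buyers effectively pay pb = ps − 33, where ps is the price sellers receive.
Demand in terms of ps becomes qd = 1162 − 4.5(ps − 33) = 1310.5 - 4.5ps. Setting this equal to supply: 1310.5 - 4.5ps = -158 + 6.5ps, so ps = 133.5.
Buyers pay pb = 133.5 − 33 = 100.5; q' = -158 + 6.5·133.5 = 709.75.
The subsidy expands output by 709.75 − 622 = 87.75 past the efficient level; on those units the gap between marginal cost and willingness to pay runs from 0 up to 33.
DWL = ½ × 33 × 87.75 = 1447.875.

Deadweight loss = $1447.875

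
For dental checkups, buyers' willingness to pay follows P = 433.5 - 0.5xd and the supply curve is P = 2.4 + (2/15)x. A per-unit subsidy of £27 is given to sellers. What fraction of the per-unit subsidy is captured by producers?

Pre-subsidy: 433.5 - 0.5x = 2.4 + (2/15)x gives x* = 12933/19 and P* = 1770/19.
With the subsidy, sellers receive Ps = Pb + 27 for each unit, where Pb is the price buyers pay.
On the curves, Pb = 433.5 - 0.5x and Ps = 2.4 + (2/15)x; the wedge Ps − Pb = 27 gives 2.4 + (2/15)x − (433.5 - 0.5x) = 27, so x' = 13743/19.
Then Pb = 433.5 − 0.5·(13743/19) = 1365/19 and Ps = 2.4 + (2/15)·(13743/19) = 1878/19.
Buyers' price falls by P* − Pb = 1770/19 − 1365/19 = 405/19; sellers' price rises by Ps − P* = 1878/19 − 1770/19 = 108/19.
So producers capture (108/19)/27 = 4/19 of each unit of subsidy.

Producer share = 4/19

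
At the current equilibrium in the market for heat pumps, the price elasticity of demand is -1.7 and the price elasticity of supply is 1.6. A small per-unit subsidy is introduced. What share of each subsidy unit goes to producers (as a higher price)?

For a small subsidy around the equilibrium, the benefit split depends on the relative slopes, which at a point are proportional to the elasticities.
Buyer share = εs/(εs + |εd|) = 1.6/(1.6 + 1.7) = 16/33; seller share = |εd|/(εs + |εd|) = 17/33.
So producers capture 17/33 of the subsidy.

Producer share = 17/33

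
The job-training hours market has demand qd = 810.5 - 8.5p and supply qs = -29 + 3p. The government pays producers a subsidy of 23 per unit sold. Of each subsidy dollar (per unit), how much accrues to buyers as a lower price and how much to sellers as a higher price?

Pre-subsidy: 810.5 - 8.5p = -29 + 3p gives p* = 73, q* = 190.
With the subsidy, sellers receive ps = pb + 23 for each unit, where pb is the price buyers pay.
Supply in terms of pb becomes qs = -29 + 3(pb + 23) = 40 + 3pb. Setting this equal to demand: 810.5 - 8.5pb = 40 + 3pb, so pb = 67.
Sellers receive ps = 67 + 23 = 90; q' = 810.5 − 8.5·67 = 241.
Buyers' price falls by p* − pb = 73 − 67 = 6; sellers' price rises by ps − p* = 90 − 73 = 17.

Buyers gain 6 per unit; sellers gain 17 per unit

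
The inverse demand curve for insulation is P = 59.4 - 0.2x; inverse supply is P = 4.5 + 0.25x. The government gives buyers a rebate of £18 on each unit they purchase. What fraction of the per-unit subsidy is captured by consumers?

Pre-subsidy: 59.4 - 0.2x = 4.5 + 0.25x gives x* = 122 and P* = 35.
With the rebate, buyers effectively pay Pb = Ps − 18, where Ps is the price sellers receive.
On the curves, Pb = 59.4 - 0.2x and Ps = 4.5 + 0.25x; the wedge Ps − Pb = 18 gives 4.5 + 0.25x − (59.4 - 0.2x) = 18, so x' = 162.
Then Pb = 59.4 − 0.2·162 = 27 and Ps = 4.5 + 0.25·162 = 45.
Buyers' price falls by P* − Pb = 35 − 27 = 8; sellers' price rises by Ps − P* = 45 − 35 = 10.
So consumers capture 8/18 = 4/9 of each unit of subsidy.

Consumer share = 4/9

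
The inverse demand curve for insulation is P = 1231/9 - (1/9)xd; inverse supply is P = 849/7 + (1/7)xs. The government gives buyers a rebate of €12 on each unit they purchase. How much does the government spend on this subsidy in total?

Pre-subsidy: 1231/9 - (1/9)x = 849/7 + (1/7)x gives x* = 61 and P* = 130.
With the rebate, buyers effectively pay Pb = Ps − 12, where Ps is the price sellers receive.
On the curves, Pb = 1231/9 - (1/9)x and Ps = 849/7 + (1/7)x; the wedge Ps − Pb = 12 gives 849/7 + (1/7)x − (1231/9 - (1/9)x) = 12, so x' = 108.25.
Then Pb = 1231/9 − (1/9)·108.25 = 124.75 and Ps = 849/7 + (1/7)·108.25 = 136.75.
Government outlay = subsidy × quantity = 12 × 108.25 = 1299.

Government cost = €1299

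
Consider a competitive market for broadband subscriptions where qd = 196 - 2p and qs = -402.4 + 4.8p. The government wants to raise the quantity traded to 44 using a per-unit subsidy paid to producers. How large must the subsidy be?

Required subsidy s = 17 per unit

At q = 44, invert demand for the buyer price: pb = (196 − 44)/2 = 76; invert supply for the seller price: ps = (44 − (-402.4))/4.8 = 93.
The subsidy must fill the gap: s = ps − pb = 93 − 76 = 17.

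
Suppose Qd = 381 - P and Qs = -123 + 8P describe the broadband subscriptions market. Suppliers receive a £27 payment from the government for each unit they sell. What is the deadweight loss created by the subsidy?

Deadweight loss = £324

Pre-subsidy: 381 - P = -123 + 8P gives P* = 56, Q* = 325.
With the subsidy, sellers receive Ps = Pb + 27 for each unit, where Pb is the price buyers pay.
Supply in terms of Pb becomes Qs = -123 + 8(Pb + 27) = 93 + 8Pb. Setting this equal to demand: 381 - Pb = 93 + 8Pb, so Pb = 32.
Sellers receive Ps = 32 + 27 = 59; Q' = 381 − 1·32 = 349.
The subsidy expands output by 349 − 325 = 24 past the efficient level; on those units the gap between marginal cost and willingness to pay runs from 0 up to 27.
DWL = ½ × 27 × 24 = 324.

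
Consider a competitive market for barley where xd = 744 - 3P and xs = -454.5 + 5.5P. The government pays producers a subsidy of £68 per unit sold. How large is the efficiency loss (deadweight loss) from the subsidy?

Deadweight loss = £4488

Pre-subsidy: 744 - 3P = -454.5 + 5.5P gives P* = 141, x* = 321.
With the subsidy, sellers receive Ps = Pb + 68 for each unit, where Pb is the price buyers pay.
Supply in terms of Pb becomes xs = -454.5 + 5.5(Pb + 68) = -80.5 + 5.5Pb. Setting this equal to demand: 744 - 3Pb = -80.5 + 5.5Pb, so Pb = 97.
Sellers receive Ps = 97 + 68 = 165; x' = 744 − 3·97 = 453.
The subsidy expands output by 453 − 321 = 132 past the efficient level; on those units the gap between marginal cost and willingness to pay runs from 0 up to 68.
DWL = ½ × 68 × 132 = 4488.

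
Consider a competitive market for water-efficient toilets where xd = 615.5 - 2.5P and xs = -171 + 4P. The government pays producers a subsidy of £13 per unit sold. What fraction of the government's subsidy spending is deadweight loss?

Pre-subsidy: 615.5 - 2.5P = -171 + 4P gives P* = 121, x* = 313.
With the subsidy, sellers receive Ps = Pb + 13 for each unit, where Pb is the price buyers pay.
Supply in terms of Pb becomes xs = -171 + 4(Pb + 13) = -119 + 4Pb. Setting this equal to demand: 615.5 - 2.5Pb = -119 + 4Pb, so Pb = 113.
Sellers receive Ps = 113 + 13 = 126; x' = 615.5 − 2.5·113 = 333.
ΔCS = ½(313 + 333)(121 − 113) = 2584; ΔPS = ½(313 + 333)(126 − 121) = 1615.
Government spending = 13 × 333 = 4329.
DWL = ½ × 13 × (333 − 313) = 130; fraction = 130 / 4329 = 10/333.

DWL / government spending = 10/333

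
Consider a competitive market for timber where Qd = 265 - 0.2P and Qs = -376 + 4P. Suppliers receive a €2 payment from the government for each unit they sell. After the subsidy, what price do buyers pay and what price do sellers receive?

Buyers pay 1055/7; sellers receive 1069/7

Pre-subsidy: 265 - 0.2P = -376 + 4P gives P* = 3205/21, Q* = 4924/21.
With the subsidy, sellers receive Ps = Pb + 2 for each unit, where Pb is the price buyers pay.
Supply in terms of Pb becomes Qs = -376 + 4(Pb + 2) = -368 + 4Pb. Setting this equal to demand: 265 - 0.2Pb = -368 + 4Pb, so Pb = 1055/7.
Sellers receive Ps = 1055/7 + 2 = 1069/7; Q' = 265 − 0.2·(1055/7) = 1644/7.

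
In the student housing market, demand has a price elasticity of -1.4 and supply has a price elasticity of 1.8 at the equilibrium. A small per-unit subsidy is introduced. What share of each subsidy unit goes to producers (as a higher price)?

Producer share = 0.4375

For a small subsidy around the equilibrium, the benefit split depends on the relative slopes, which at a point are proportional to the elasticities.
Buyer share = εs/(εs + |εd|) = 1.8/(1.8 + 1.4) = 0.5625; seller share = |εd|/(εs + |εd|) = 0.4375.
So producers capture 0.4375 of the subsidy.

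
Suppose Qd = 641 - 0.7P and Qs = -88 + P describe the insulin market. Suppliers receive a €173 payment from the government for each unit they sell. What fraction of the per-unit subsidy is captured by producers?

Producer share = 7/17

Pre-subsidy: 641 - 0.7P = -88 + P gives P* = 7290/17, Q* = 5794/17.
With the subsidy, sellers receive Ps = Pb + 173 for each unit, where Pb is the price buyers pay.
Supply in terms of Pb becomes Qs = -88 + 1(Pb + 173) = 85 + Pb. Setting this equal to demand: 641 - 0.7Pb = 85 + Pb, so Pb = 5560/17.
Sellers receive Ps = 5560/17 + 173 = 8501/17; Q' = 641 − 0.7·(5560/17) = 7005/17.
Buyers' price falls by P* − Pb = 7290/17 − 5560/17 = 1730/17; sellers' price rises by Ps − P* = 8501/17 − 7290/17 = 1211/17.
So producers capture (1211/17)/173 = 7/17 of each unit of subsidy.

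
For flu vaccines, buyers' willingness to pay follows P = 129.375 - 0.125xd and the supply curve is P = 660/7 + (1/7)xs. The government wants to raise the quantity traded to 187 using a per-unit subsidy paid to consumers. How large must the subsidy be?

At x = 187, from the demand curve buyers pay Pb = 129.375 − 0.125·187 = 106; from the supply curve sellers need Ps = 660/7 + (1/7)·187 = 121.
The subsidy must fill the gap: s = Ps − Pb = 121 − 106 = 15.

Required subsidy s = 15 per unit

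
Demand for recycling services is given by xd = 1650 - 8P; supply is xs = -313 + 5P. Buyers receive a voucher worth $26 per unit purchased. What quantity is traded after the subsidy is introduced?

x' = 522

Pre-subsidy: 1650 - 8P = -313 + 5P gives P* = 151, x* = 442.
With the rebate, buyers effectively pay Pb = Ps − 26, where Ps is the price sellers receive.
Demand in terms of Ps becomes xd = 1650 − 8(Ps − 26) = 1858 - 8Ps. Setting this equal to supply: 1858 - 8Ps = -313 + 5Ps, so Ps = 167.
Buyers pay Pb = 167 − 26 = 141; x' = -313 + 5·167 = 522.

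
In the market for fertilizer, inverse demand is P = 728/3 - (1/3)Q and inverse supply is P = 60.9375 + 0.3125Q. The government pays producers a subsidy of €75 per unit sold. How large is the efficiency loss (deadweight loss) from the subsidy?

Deadweight loss = 135000/31

Pre-subsidy: 728/3 - (1/3)Q = 60.9375 + 0.3125Q gives Q* = 8723/31 and P* = 4615/31.
With the subsidy, sellers receive Ps = Pb + 75 for each unit, where Pb is the price buyers pay.
On the curves, Pb = 728/3 - (1/3)Q and Ps = 60.9375 + 0.3125Q; the wedge Ps − Pb = 75 gives 60.9375 + 0.3125Q − (728/3 - (1/3)Q) = 75, so Q' = 12323/31.
Then Pb = 728/3 − (1/3)·(12323/31) = 3415/31 and Ps = 60.9375 + 0.3125·(12323/31) = 5740/31.
The subsidy expands output by 12323/31 − 8723/31 = 3600/31 past the efficient level; on those units the gap between marginal cost and willingness to pay runs from 0 up to 75.
DWL = ½ × 75 × 3600/31 = 135000/31.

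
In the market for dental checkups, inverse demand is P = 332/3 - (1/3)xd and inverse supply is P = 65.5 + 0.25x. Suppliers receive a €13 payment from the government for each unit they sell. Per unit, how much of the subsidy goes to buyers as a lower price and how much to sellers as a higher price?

Pre-subsidy: 332/3 - (1/3)x = 65.5 + 0.25x gives x* = 542/7 and P* = 594/7.
With the subsidy, sellers receive Ps = Pb + 13 for each unit, where Pb is the price buyers pay.
On the curves, Pb = 332/3 - (1/3)x and Ps = 65.5 + 0.25x; the wedge Ps − Pb = 13 gives 65.5 + 0.25x − (332/3 - (1/3)x) = 13, so x' = 698/7.
Then Pb = 332/3 − (1/3)·(698/7) = 542/7 and Ps = 65.5 + 0.25·(698/7) = 633/7.
Buyers' price falls by P* − Pb = 594/7 − 542/7 = 52/7; sellers' price rises by Ps − P* = 633/7 − 594/7 = 39/7.

Buyers gain 52/7 per unit; sellers gain 39/7 per unit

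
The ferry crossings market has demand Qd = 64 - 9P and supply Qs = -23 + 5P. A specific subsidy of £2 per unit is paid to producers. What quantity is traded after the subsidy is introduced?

Q' = 14.5

Pre-subsidy: 64 - 9P = -23 + 5P gives P* = 87/14, Q* = 113/14.
With the subsidy, sellers receive Ps = Pb + 2 for each unit, where Pb is the price buyers pay.
Supply in terms of Pb becomes Qs = -23 + 5(Pb + 2) = -13 + 5Pb. Setting this equal to demand: 64 - 9Pb = -13 + 5Pb, so Pb = 5.5.
Sellers receive Ps = 5.5 + 2 = 7.5; Q' = 64 − 9·5.5 = 14.5.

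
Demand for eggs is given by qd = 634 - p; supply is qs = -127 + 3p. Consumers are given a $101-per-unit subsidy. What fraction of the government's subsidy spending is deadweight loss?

DWL / government spending = 303/4156

Pre-subsidy: 634 - p = -127 + 3p gives p* = 190.25, q* = 443.75.
With the rebate, buyers effectively pay pb = ps − 101, where ps is the price sellers receive.
Demand in terms of ps becomes qd = 634 − 1(ps − 101) = 735 - ps. Setting this equal to supply: 735 - ps = -127 + 3ps, so ps = 215.5.
Buyers pay pb = 215.5 − 101 = 114.5; q' = -127 + 3·215.5 = 519.5.
ΔCS = ½(443.75 + 519.5)(190.25 − 114.5) = 36483.09375; ΔPS = ½(443.75 + 519.5)(215.5 − 190.25) = 12161.03125.
Government spending = 101 × 519.5 = 52469.5.
DWL = ½ × 101 × (519.5 − 443.75) = 3825.375; fraction = 3825.375 / 52469.5 = 303/4156.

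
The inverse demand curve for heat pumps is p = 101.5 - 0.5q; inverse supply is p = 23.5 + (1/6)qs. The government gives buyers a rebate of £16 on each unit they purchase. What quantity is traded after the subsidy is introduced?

Pre-subsidy: 101.5 - 0.5q = 23.5 + (1/6)q gives q* = 117 and p* = 43.
With the rebate, buyers effectively pay pb = ps − 16, where ps is the price sellers receive.
On the curves, pb = 101.5 - 0.5q and ps = 23.5 + (1/6)q; the wedge ps − pb = 16 gives 23.5 + (1/6)q − (101.5 - 0.5q) = 16, so q' = 141.
Then pb = 101.5 − 0.5·141 = 31 and ps = 23.5 + (1/6)·141 = 47.

q' = 141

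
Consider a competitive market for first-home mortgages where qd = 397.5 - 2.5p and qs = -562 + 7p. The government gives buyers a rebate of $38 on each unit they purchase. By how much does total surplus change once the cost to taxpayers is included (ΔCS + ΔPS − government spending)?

Pre-subsidy: 397.5 - 2.5p = -562 + 7p gives p* = 101, q* = 145.
With the rebate, buyers effectively pay pb = ps − 38, where ps is the price sellers receive.
Demand in terms of ps becomes qd = 397.5 − 2.5(ps − 38) = 492.5 - 2.5ps. Setting this equal to supply: 492.5 - 2.5ps = -562 + 7ps, so ps = 111.
Buyers pay pb = 111 − 38 = 73; q' = -562 + 7·111 = 215.
ΔCS = ½(145 + 215)(101 − 73) = 5040; ΔPS = ½(145 + 215)(111 − 101) = 1800.
Government spending = 38 × 215 = 8170.
Net change = 5040 + 1800 − 8170 = -1330. The loss equals the DWL triangle ½·38·70.

Net change in total surplus = -$1330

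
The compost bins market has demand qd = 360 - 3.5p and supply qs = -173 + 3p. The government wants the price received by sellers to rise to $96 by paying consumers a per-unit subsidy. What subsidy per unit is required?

Required subsidy s = $26 per unit

At a seller price of 96, quantity supplied is -173 + 3·96 = 115.
Buyers absorb 115 only when they pay pb with 360 − 3.5·pb = 115, i.e. pb = 70.
s = ps − pb = 96 − 70 = 26.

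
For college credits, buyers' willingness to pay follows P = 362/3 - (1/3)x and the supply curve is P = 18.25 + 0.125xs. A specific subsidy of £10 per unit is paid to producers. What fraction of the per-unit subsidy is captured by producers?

Producer share = 3/11

Pre-subsidy: 362/3 - (1/3)x = 18.25 + 0.125x gives x* = 2458/11 and P* = 508/11.
With the subsidy, sellers receive Ps = Pb + 10 for each unit, where Pb is the price buyers pay.
On the curves, Pb = 362/3 - (1/3)x and Ps = 18.25 + 0.125x; the wedge Ps − Pb = 10 gives 18.25 + 0.125x − (362/3 - (1/3)x) = 10, so x' = 2698/11.
Then Pb = 362/3 − (1/3)·(2698/11) = 428/11 and Ps = 18.25 + 0.125·(2698/11) = 538/11.
Buyers' price falls by P* − Pb = 508/11 − 428/11 = 80/11; sellers' price rises by Ps − P* = 538/11 − 508/11 = 30/11.
So producers capture (30/11)/10 = 3/11 of each unit of subsidy.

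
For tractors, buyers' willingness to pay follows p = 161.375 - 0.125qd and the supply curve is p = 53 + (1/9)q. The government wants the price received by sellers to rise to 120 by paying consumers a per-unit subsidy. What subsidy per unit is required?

Required subsidy s = 34 per unit

At a seller price of 120, quantity supplied is -477 + 9·120 = 603.
Buyers absorb 603 only when they pay pb = 161.375 − 0.125·603 = 86.
s = ps − pb = 120 − 86 = 34.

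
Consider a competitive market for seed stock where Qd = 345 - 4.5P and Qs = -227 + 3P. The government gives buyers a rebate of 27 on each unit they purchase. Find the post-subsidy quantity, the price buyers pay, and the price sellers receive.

Pre-subsidy: 345 - 4.5P = -227 + 3P gives P* = 1144/15, Q* = 1.8.
With the rebate, buyers effectively pay Pb = Ps − 27, where Ps is the price sellers receive.
Demand in terms of Ps becomes Qd = 345 − 4.5(Ps − 27) = 466.5 - 4.5Ps. Setting this equal to supply: 466.5 - 4.5Ps = -227 + 3Ps, so Ps = 1387/15.
Buyers pay Pb = 1387/15 − 27 = 982/15; Q' = -227 + 3·(1387/15) = 50.4.

Q' = 50.4; buyers pay 982/15; sellers receive 1387/15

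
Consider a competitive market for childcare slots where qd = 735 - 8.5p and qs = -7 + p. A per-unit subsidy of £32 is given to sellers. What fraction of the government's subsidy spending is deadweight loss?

Pre-subsidy: 735 - 8.5p = -7 + p gives p* = 1484/19, q* = 1351/19.
With the subsidy, sellers receive ps = pb + 32 for each unit, where pb is the price buyers pay.
Supply in terms of pb becomes qs = -7 + 1(pb + 32) = 25 + pb. Setting this equal to demand: 735 - 8.5pb = 25 + pb, so pb = 1420/19.
Sellers receive ps = 1420/19 + 32 = 2028/19; q' = 735 − 8.5·(1420/19) = 1895/19.
ΔCS = ½(1351/19 + 1895/19)(1484/19 − 1420/19) = 103872/361; ΔPS = ½(1351/19 + 1895/19)(2028/19 − 1484/19) = 882912/361.
Government spending = 32 × 1895/19 = 60640/19.
DWL = ½ × 32 × (1895/19 − 1351/19) = 8704/19; fraction = (8704/19) / (60640/19) = 272/1895.

DWL / government spending = 272/1895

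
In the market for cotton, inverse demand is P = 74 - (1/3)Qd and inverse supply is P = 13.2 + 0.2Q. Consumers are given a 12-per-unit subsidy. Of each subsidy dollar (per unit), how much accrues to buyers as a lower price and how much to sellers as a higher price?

Buyers gain 7.5 per unit; sellers gain 4.5 per unit

Pre-subsidy: 74 - (1/3)Q = 13.2 + 0.2Q gives Q* = 114 and P* = 36.
With the rebate, buyers effectively pay Pb = Ps − 12, where Ps is the price sellers receive.
On the curves, Pb = 74 - (1/3)Q and Ps = 13.2 + 0.2Q; the wedge Ps − Pb = 12 gives 13.2 + 0.2Q − (74 - (1/3)Q) = 12, so Q' = 136.5.
Then Pb = 74 − (1/3)·136.5 = 28.5 and Ps = 13.2 + 0.2·136.5 = 40.5.
Buyers' price falls by P* − Pb = 36 − 28.5 = 7.5; sellers' price rises by Ps − P* = 40.5 − 36 = 4.5.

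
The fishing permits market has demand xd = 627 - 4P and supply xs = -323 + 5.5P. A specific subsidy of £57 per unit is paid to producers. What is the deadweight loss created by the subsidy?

Pre-subsidy: 627 - 4P = -323 + 5.5P gives P* = 100, x* = 227.
With the subsidy, sellers receive Ps = Pb + 57 for each unit, where Pb is the price buyers pay.
Supply in terms of Pb becomes xs = -323 + 5.5(Pb + 57) = -9.5 + 5.5Pb. Setting this equal to demand: 627 - 4Pb = -9.5 + 5.5Pb, so Pb = 67.
Sellers receive Ps = 67 + 57 = 124; x' = 627 − 4·67 = 359.
The subsidy expands output by 359 − 227 = 132 past the efficient level; on those units the gap between marginal cost and willingness to pay runs from 0 up to 57.
DWL = ½ × 57 × 132 = 3762.

Deadweight loss = £3762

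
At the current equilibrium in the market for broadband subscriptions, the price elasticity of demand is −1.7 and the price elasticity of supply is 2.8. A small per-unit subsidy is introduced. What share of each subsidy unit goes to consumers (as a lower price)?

For a small subsidy around the equilibrium, the benefit split depends on the relative slopes, which at a point are proportional to the elasticities.
Buyer share = εs/(εs + |εd|) = 2.8/(2.8 + 1.7) = 28/45; seller share = |εd|/(εs + |εd|) = 17/45.

Consumer share = 28/45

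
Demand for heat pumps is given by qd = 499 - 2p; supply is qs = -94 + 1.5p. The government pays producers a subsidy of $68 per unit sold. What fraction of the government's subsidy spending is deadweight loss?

Pre-subsidy: 499 - 2p = -94 + 1.5p gives p* = 1186/7, q* = 1121/7.
With the subsidy, sellers receive ps = pb + 68 for each unit, where pb is the price buyers pay.
Supply in terms of pb becomes qs = -94 + 1.5(pb + 68) = 8 + 1.5pb. Setting this equal to demand: 499 - 2pb = 8 + 1.5pb, so pb = 982/7.
Sellers receive ps = 982/7 + 68 = 1458/7; q' = 499 − 2·(982/7) = 1529/7.
ΔCS = ½(1121/7 + 1529/7)(1186/7 − 982/7) = 270300/49; ΔPS = ½(1121/7 + 1529/7)(1458/7 − 1186/7) = 360400/49.
Government spending = 68 × 1529/7 = 103972/7.
DWL = ½ × 68 × (1529/7 − 1121/7) = 13872/7; fraction = (13872/7) / (103972/7) = 204/1529.

DWL / government spending = 204/1529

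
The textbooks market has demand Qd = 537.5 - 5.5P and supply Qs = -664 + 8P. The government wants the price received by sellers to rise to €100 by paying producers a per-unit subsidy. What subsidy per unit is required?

Required subsidy s = €27 per unit

At a seller price of 100, quantity supplied is -664 + 8·100 = 136.
Buyers absorb 136 only when they pay Pb with 537.5 − 5.5·Pb = 136, i.e. Pb = 73.
s = Ps − Pb = 100 − 73 = 27.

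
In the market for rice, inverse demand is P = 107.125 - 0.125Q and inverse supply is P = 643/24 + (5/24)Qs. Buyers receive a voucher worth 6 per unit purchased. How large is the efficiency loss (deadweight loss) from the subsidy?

Deadweight loss = 54

Pre-subsidy: 107.125 - 0.125Q = 643/24 + (5/24)Q gives Q* = 241 and P* = 77.
With the rebate, buyers effectively pay Pb = Ps − 6, where Ps is the price sellers receive.
On the curves, Pb = 107.125 - 0.125Q and Ps = 643/24 + (5/24)Q; the wedge Ps − Pb = 6 gives 643/24 + (5/24)Q − (107.125 - 0.125Q) = 6, so Q' = 259.
Then Pb = 107.125 − 0.125·259 = 74.75 and Ps = 643/24 + (5/24)·259 = 80.75.
The subsidy expands output by 259 − 241 = 18 past the efficient level; on those units the gap between marginal cost and willingness to pay runs from 0 up to 6.
DWL = ½ × 6 × 18 = 54.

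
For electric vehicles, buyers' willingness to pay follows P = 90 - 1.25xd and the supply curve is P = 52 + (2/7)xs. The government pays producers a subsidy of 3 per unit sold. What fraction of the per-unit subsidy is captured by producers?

Pre-subsidy: 90 - 1.25x = 52 + (2/7)x gives x* = 1064/43 and P* = 2540/43.
With the subsidy, sellers receive Ps = Pb + 3 for each unit, where Pb is the price buyers pay.
On the curves, Pb = 90 - 1.25x and Ps = 52 + (2/7)x; the wedge Ps − Pb = 3 gives 52 + (2/7)x − (90 - 1.25x) = 3, so x' = 1148/43.
Then Pb = 90 − 1.25·(1148/43) = 2435/43 and Ps = 52 + (2/7)·(1148/43) = 2564/43.
Buyers' price falls by P* − Pb = 2540/43 − 2435/43 = 105/43; sellers' price rises by Ps − P* = 2564/43 − 2540/43 = 24/43.
So producers capture (24/43)/3 = 8/43 of each unit of subsidy.

Producer share = 8/43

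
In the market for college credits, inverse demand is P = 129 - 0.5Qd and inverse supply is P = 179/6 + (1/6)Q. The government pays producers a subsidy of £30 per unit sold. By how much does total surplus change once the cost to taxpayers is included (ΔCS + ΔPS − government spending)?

Net change in total surplus = -£675

Pre-subsidy: 129 - 0.5Q = 179/6 + (1/6)Q gives Q* = 148.75 and P* = 54.625.
With the subsidy, sellers receive Ps = Pb + 30 for each unit, where Pb is the price buyers pay.
On the curves, Pb = 129 - 0.5Q and Ps = 179/6 + (1/6)Q; the wedge Ps − Pb = 30 gives 179/6 + (1/6)Q − (129 - 0.5Q) = 30, so Q' = 193.75.
Then Pb = 129 − 0.5·193.75 = 32.125 and Ps = 179/6 + (1/6)·193.75 = 62.125.
ΔCS = ½(148.75 + 193.75)(54.625 − 32.125) = 3853.125; ΔPS = ½(148.75 + 193.75)(62.125 − 54.625) = 1284.375.
Government spending = 30 × 193.75 = 5812.5.
Net change = 3853.125 + 1284.375 − 5812.5 = -675. The loss equals the DWL triangle ½·30·45.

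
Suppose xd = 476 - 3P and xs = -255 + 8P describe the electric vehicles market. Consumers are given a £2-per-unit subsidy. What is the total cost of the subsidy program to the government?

Government cost = £562

Pre-subsidy: 476 - 3P = -255 + 8P gives P* = 731/11, x* = 3043/11.
With the rebate, buyers effectively pay Pb = Ps − 2, where Ps is the price sellers receive.
Demand in terms of Ps becomes xd = 476 − 3(Ps − 2) = 482 - 3Ps. Setting this equal to supply: 482 - 3Ps = -255 + 8Ps, so Ps = 67.
Buyers pay Pb = 67 − 2 = 65; x' = -255 + 8·67 = 281.
Government outlay = subsidy × quantity = 2 × 281 = 562.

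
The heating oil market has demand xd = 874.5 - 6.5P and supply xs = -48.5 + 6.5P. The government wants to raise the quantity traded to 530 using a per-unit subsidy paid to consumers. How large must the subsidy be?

At x = 530, invert demand for the buyer price: Pb = (874.5 − 530)/6.5 = 53; invert supply for the seller price: Ps = (530 − (-48.5))/6.5 = 89.
The subsidy must fill the gap: s = Ps − Pb = 89 − 53 = 36.

Required subsidy s = 36 per unit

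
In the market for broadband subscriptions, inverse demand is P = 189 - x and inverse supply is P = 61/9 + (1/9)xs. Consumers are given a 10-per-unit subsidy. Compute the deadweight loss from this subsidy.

Deadweight loss = 45

Pre-subsidy: 189 - x = 61/9 + (1/9)x gives x* = 164 and P* = 25.
With the rebate, buyers effectively pay Pb = Ps − 10, where Ps is the price sellers receive.
On the curves, Pb = 189 - x and Ps = 61/9 + (1/9)x; the wedge Ps − Pb = 10 gives 61/9 + (1/9)x − (189 - x) = 10, so x' = 173.
Then Pb = 189 − 1·173 = 16 and Ps = 61/9 + (1/9)·173 = 26.
The subsidy expands output by 173 − 164 = 9 past the efficient level; on those units the gap between marginal cost and willingness to pay runs from 0 up to 10.
DWL = ½ × 10 × 9 = 45.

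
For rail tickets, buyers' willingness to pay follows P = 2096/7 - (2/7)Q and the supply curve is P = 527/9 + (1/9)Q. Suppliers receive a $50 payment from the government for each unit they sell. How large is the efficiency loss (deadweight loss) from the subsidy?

Deadweight loss = $3150

Pre-subsidy: 2096/7 - (2/7)Q = 527/9 + (1/9)Q gives Q* = 607 and P* = 126.
With the subsidy, sellers receive Ps = Pb + 50 for each unit, where Pb is the price buyers pay.
On the curves, Pb = 2096/7 - (2/7)Q and Ps = 527/9 + (1/9)Q; the wedge Ps − Pb = 50 gives 527/9 + (1/9)Q − (2096/7 - (2/7)Q) = 50, so Q' = 733.
Then Pb = 2096/7 − (2/7)·733 = 90 and Ps = 527/9 + (1/9)·733 = 140.
The subsidy expands output by 733 − 607 = 126 past the efficient level; on those units the gap between marginal cost and willingness to pay runs from 0 up to 50.
DWL = ½ × 50 × 126 = 3150.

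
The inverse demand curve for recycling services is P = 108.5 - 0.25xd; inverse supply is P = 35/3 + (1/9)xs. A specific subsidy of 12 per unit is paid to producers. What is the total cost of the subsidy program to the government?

Government cost = 47016/13

Pre-subsidy: 108.5 - 0.25x = 35/3 + (1/9)x gives x* = 3486/13 and P* = 539/13.
With the subsidy, sellers receive Ps = Pb + 12 for each unit, where Pb is the price buyers pay.
On the curves, Pb = 108.5 - 0.25x and Ps = 35/3 + (1/9)x; the wedge Ps − Pb = 12 gives 35/3 + (1/9)x − (108.5 - 0.25x) = 12, so x' = 3918/13.
Then Pb = 108.5 − 0.25·(3918/13) = 431/13 and Ps = 35/3 + (1/9)·(3918/13) = 587/13.
Government outlay = subsidy × quantity = 12 × 3918/13 = 47016/13.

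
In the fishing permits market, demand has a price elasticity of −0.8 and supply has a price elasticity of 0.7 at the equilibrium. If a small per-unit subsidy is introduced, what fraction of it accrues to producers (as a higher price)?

Producer share = 8/15

For a small subsidy around the equilibrium, the benefit split depends on the relative slopes, which at a point are proportional to the elasticities.
Buyer share = εs/(εs + |εd|) = 0.7/(0.7 + 0.8) = 7/15; seller share = |εd|/(εs + |εd|) = 8/15.
So producers capture 8/15 of the subsidy.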